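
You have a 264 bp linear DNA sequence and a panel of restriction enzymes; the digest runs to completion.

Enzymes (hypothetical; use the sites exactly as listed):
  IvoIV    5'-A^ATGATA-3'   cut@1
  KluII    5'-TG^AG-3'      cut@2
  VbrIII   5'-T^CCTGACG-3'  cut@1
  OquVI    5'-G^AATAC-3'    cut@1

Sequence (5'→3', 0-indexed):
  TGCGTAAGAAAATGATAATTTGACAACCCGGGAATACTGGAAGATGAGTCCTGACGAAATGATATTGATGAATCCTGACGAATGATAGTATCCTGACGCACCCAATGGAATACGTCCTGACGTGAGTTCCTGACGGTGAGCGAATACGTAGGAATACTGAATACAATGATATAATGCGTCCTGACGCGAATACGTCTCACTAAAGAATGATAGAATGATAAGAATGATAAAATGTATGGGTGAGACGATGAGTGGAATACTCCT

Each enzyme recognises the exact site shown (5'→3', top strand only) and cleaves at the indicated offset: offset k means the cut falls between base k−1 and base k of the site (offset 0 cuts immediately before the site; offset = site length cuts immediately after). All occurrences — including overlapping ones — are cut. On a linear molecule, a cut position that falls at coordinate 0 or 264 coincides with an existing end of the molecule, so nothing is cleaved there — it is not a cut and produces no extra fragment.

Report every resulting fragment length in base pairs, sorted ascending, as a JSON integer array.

Site scan:
  IvoIV (AATGATA, off=1): starts [10, 57, 80, 164, 205, 213, 222] → cuts [11, 58, 81, 165, 206, 214, 223]
  KluII (TGAG, off=2): starts [44, 122, 136, 240, 248] → cuts [46, 124, 138, 242, 250]
  VbrIII (TCCTGACG, off=1): starts [48, 72, 90, 114, 127, 178] → cuts [49, 73, 91, 115, 128, 179]
  OquVI (GAATAC, off=1): starts [31, 107, 141, 151, 158, 187, 254] → cuts [32, 108, 142, 152, 159, 188, 255]

All cut coordinates (distinct, sorted): [11, 32, 46, 49, 58, 73, 81, 91, 108, 115, 124, 128, 138, 142, 152, 159, 165, 179, 188, 206, 214, 223, 242, 250, 255]

Fragment lengths:
  [0,11): 11 bp
  [11,32): 21 bp
  [32,46): 14 bp
  [46,49): 3 bp
  [49,58): 9 bp
  [58,73): 15 bp
  [73,81): 8 bp
  [81,91): 10 bp
  [91,108): 17 bp
  [108,115): 7 bp
  [115,124): 9 bp
  [124,128): 4 bp
  [128,138): 10 bp
  [138,142): 4 bp
  [142,152): 10 bp
  [152,159): 7 bp
  [159,165): 6 bp
  [165,179): 14 bp
  [179,188): 9 bp
  [188,206): 18 bp
  [206,214): 8 bp
  [214,223): 9 bp
  [223,242): 19 bp
  [242,250): 8 bp
  [250,255): 5 bp
  [255,264): 9 bp

[3,4,4,5,6,7,7,8,8,8,9,9,9,9,9,10,10,10,11,14,14,15,17,18,19,21]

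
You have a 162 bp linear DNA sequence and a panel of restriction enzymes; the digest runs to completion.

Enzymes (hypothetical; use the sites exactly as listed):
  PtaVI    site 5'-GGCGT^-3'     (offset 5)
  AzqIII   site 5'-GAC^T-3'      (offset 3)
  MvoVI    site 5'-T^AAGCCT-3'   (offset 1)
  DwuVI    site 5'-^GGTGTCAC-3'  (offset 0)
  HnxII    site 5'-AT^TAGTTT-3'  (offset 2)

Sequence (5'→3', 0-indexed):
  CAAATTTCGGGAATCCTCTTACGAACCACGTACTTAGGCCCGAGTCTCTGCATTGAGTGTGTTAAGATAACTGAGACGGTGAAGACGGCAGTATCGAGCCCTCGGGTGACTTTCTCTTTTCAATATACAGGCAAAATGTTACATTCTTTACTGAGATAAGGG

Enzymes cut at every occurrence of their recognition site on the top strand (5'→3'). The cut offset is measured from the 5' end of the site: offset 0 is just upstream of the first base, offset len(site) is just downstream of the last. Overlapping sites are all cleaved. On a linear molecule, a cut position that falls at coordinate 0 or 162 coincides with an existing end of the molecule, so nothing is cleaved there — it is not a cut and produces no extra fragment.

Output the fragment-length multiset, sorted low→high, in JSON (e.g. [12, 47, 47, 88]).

[52,110]

Scan for sites:
  PtaVI (GGCGT, off=5): no sites
  AzqIII (GACT, off=3): starts [107] → cuts [110]
  MvoVI (TAAGCCT, off=1): no sites
  DwuVI (GGTGTCAC, off=0): no sites
  HnxII (ATTAGTTT, off=2): no sites

Pooled cuts: [110]

Fragment lengths:
  [0,110): 110 bp
  [110,162): 52 bp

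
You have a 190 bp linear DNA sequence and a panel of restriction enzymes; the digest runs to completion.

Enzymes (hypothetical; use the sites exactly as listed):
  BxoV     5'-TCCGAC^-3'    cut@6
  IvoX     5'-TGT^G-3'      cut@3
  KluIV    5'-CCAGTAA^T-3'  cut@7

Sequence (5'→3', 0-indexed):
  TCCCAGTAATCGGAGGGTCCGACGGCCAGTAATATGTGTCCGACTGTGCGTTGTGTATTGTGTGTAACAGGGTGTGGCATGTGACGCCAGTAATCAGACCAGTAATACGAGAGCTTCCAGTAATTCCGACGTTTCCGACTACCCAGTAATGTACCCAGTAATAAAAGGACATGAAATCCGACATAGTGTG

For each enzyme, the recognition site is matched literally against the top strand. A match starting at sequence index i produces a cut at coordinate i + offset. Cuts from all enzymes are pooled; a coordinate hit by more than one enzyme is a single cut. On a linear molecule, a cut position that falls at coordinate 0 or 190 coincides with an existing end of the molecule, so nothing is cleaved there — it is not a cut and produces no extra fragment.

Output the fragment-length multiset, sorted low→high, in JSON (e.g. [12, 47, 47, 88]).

Scan for sites:
  BxoV (TCCGAC, off=6): starts [17, 38, 124, 133, 176] → cuts [23, 44, 130, 139, 182]
  IvoX (TGTG, off=3): starts [34, 44, 51, 58, 60, 72, 79, 186] → cuts [37, 47, 54, 61, 63, 75, 82, 189]
  KluIV (CCAGTAAT, off=7): starts [2, 25, 86, 98, 116, 142, 154] → cuts [9, 32, 93, 105, 123, 149, 161]

Pooled cuts: [9, 23, 32, 37, 44, 47, 54, 61, 63, 75, 82, 93, 105, 123, 130, 139, 149, 161, 182, 189]

Fragments:
  [0,9): 9 bp
  [9,23): 14 bp
  [23,32): 9 bp
  [32,37): 5 bp
  [37,44): 7 bp
  [44,47): 3 bp
  [47,54): 7 bp
  [54,61): 7 bp
  [61,63): 2 bp
  [63,75): 12 bp
  [75,82): 7 bp
  [82,93): 11 bp
  [93,105): 12 bp
  [105,123): 18 bp
  [123,130): 7 bp
  [130,139): 9 bp
  [139,149): 10 bp
  [149,161): 12 bp
  [161,182): 21 bp
  [182,189): 7 bp
  [189,190): 1 bp

[1,2,3,5,7,7,7,7,7,7,9,9,9,10,11,12,12,12,14,18,21]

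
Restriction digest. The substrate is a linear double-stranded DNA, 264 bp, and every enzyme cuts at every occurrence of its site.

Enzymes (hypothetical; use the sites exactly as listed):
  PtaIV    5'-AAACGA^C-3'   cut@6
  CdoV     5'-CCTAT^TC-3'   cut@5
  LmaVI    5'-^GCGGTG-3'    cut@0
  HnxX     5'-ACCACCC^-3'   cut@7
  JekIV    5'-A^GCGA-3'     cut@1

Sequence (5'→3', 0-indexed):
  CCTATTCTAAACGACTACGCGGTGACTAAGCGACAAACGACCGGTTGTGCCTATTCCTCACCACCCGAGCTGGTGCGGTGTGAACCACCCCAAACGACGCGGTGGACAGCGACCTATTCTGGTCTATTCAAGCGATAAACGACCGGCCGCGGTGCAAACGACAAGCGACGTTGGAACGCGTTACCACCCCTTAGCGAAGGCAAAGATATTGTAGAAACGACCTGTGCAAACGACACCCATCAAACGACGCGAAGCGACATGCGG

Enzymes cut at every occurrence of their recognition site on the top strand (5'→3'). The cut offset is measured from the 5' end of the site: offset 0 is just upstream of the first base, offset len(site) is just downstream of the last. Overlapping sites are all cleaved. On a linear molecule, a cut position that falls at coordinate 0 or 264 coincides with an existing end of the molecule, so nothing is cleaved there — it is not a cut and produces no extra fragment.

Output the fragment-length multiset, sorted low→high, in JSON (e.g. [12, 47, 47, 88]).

[1,3,4,4,5,6,6,7,8,9,9,10,11,11,11,11,12,13,13,14,14,14,16,25,27]

Scan for sites:
  PtaIV (AAACGAC, off=6): starts [8, 34, 91, 136, 155, 214, 227, 241] → cuts [14, 40, 97, 142, 161, 220, 233, 247]
  CdoV (CCTATTC, off=5): starts [0, 49, 112] → cuts [5, 54, 117]
  LmaVI (GCGGTG, off=0): starts [18, 74, 98, 148] → cuts [18, 74, 98, 148]
  HnxX (ACCACCC, off=7): starts [59, 83, 182] → cuts [66, 90, 189]
  JekIV (AGCGA, off=1): starts [28, 107, 130, 163, 192, 252] → cuts [29, 108, 131, 164, 193, 253]

All cut coordinates (distinct, sorted): [5, 14, 18, 29, 40, 54, 66, 74, 90, 97, 98, 108, 117, 131, 142, 148, 161, 164, 189, 193, 220, 233, 247, 253]

Fragment lengths:
  [0,5): 5 bp
  [5,14): 9 bp
  [14,18): 4 bp
  [18,29): 11 bp
  [29,40): 11 bp
  [40,54): 14 bp
  [54,66): 12 bp
  [66,74): 8 bp
  [74,90): 16 bp
  [90,97): 7 bp
  [97,98): 1 bp
  [98,108): 10 bp
  [108,117): 9 bp
  [117,131): 14 bp
  [131,142): 11 bp
  [142,148): 6 bp
  [148,161): 13 bp
  [161,164): 3 bp
  [164,189): 25 bp
  [189,193): 4 bp
  [193,220): 27 bp
  [220,233): 13 bp
  [233,247): 14 bp
  [247,253): 6 bp
  [253,264): 11 bp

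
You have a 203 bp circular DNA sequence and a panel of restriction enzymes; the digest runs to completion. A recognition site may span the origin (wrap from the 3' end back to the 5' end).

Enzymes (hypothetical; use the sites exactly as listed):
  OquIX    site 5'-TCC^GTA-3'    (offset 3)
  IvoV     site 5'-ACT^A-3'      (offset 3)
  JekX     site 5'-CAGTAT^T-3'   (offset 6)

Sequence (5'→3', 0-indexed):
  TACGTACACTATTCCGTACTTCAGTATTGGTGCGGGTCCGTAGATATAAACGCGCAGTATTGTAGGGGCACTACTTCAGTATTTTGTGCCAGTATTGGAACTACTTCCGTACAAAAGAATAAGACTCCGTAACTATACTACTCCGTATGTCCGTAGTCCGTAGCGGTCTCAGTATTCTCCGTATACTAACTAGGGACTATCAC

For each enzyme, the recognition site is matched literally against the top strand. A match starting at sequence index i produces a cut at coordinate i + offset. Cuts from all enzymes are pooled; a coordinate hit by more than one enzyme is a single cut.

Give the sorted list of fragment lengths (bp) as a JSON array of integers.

[4,5,5,5,5,6,6,6,7,7,7,7,8,9,10,12,12,12,13,16,20,21]

Per-enzyme occurrences:
  OquIX (TCCGTA, off=3): starts [12, 36, 105, 125, 141, 149, 156, 177] → cuts [15, 39, 108, 128, 144, 152, 159, 180]
  IvoV (ACTA, off=3): starts [7, 69, 99, 131, 136, 184, 188, 195, 201] → cuts [1, 10, 72, 102, 134, 139, 187, 191, 198]
  JekX (CAGTATT, off=6): starts [21, 54, 76, 89, 169] → cuts [27, 60, 82, 95, 175]

Pooled cuts: [1, 10, 15, 27, 39, 60, 72, 82, 95, 102, 108, 128, 134, 139, 144, 152, 159, 175, 180, 187, 191, 198]

Fragments:
  1→10: 9 bp
  10→15: 5 bp
  15→27: 12 bp
  27→39: 12 bp
  39→60: 21 bp
  60→72: 12 bp
  72→82: 10 bp
  82→95: 13 bp
  95→102: 7 bp
  102→108: 6 bp
  108→128: 20 bp
  128→134: 6 bp
  134→139: 5 bp
  139→144: 5 bp
  144→152: 8 bp
  152→159: 7 bp
  159→175: 16 bp
  175→180: 5 bp
  180→187: 7 bp
  187→191: 4 bp
  191→198: 7 bp
  198→1 (wrap): 203-198+1 = 6 bp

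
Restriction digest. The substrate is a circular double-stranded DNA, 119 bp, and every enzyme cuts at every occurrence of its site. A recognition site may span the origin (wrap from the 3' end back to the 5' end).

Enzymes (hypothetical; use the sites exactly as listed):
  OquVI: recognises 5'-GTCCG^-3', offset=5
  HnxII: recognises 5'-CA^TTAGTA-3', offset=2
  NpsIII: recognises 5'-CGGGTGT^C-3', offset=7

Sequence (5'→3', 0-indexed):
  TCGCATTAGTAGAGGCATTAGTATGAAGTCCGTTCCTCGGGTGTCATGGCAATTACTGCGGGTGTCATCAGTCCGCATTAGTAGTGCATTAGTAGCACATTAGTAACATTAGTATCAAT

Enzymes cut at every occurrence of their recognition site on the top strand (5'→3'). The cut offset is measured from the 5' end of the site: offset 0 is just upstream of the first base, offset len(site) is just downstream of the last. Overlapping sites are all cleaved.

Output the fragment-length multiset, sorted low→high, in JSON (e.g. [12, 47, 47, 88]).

Site scan:
  OquVI GTCCG/5: at [27, 70] ⇒ [32, 75]
  HnxII CATTAGTA/2: at [3, 15, 75, 86, 97, 106] ⇒ [5, 17, 77, 88, 99, 108]
  NpsIII CGGGTGTC/7: at [37, 58] ⇒ [44, 65]

All cut coordinates (distinct, sorted): [5, 17, 32, 44, 65, 75, 77, 88, 99, 108]

Fragments:
  5→17: 12 bp
  17→32: 15 bp
  32→44: 12 bp
  44→65: 21 bp
  65→75: 10 bp
  75→77: 2 bp
  77→88: 11 bp
  88→99: 11 bp
  99→108: 9 bp
  108→5 (wrap): 119-108+5 = 16 bp

[2,9,10,11,11,12,12,15,16,21]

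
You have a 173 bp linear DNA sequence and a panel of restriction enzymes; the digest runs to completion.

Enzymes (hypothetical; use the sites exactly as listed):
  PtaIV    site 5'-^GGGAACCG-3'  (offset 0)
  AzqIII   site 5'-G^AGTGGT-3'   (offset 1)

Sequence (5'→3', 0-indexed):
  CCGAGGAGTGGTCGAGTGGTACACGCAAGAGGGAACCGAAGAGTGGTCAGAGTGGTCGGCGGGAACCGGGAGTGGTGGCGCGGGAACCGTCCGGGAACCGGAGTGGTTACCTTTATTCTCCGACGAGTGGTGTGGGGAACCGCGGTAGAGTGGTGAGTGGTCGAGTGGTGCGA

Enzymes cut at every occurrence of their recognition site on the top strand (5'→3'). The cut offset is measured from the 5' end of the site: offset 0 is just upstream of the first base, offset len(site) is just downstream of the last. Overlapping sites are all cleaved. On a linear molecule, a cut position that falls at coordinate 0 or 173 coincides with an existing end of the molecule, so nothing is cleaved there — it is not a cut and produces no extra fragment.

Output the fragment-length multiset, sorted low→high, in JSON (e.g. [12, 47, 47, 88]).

[6,7,8,8,9,9,9,10,10,10,11,11,11,14,16,24]

Site scan:
  PtaIV (GGGAACCG, off=0): starts [30, 60, 81, 92, 134] → cuts [30, 60, 81, 92, 134]
  AzqIII (GAGTGGT, off=1): starts [5, 13, 40, 49, 69, 100, 124, 147, 154, 162] → cuts [6, 14, 41, 50, 70, 101, 125, 148, 155, 163]

Pooled cuts: [6, 14, 30, 41, 50, 60, 70, 81, 92, 101, 125, 134, 148, 155, 163]

Fragment lengths:
  [0,6): 6 bp
  [6,14): 8 bp
  [14,30): 16 bp
  [30,41): 11 bp
  [41,50): 9 bp
  [50,60): 10 bp
  [60,70): 10 bp
  [70,81): 11 bp
  [81,92): 11 bp
  [92,101): 9 bp
  [101,125): 24 bp
  [125,134): 9 bp
  [134,148): 14 bp
  [148,155): 7 bp
  [155,163): 8 bp
  [163,173): 10 bp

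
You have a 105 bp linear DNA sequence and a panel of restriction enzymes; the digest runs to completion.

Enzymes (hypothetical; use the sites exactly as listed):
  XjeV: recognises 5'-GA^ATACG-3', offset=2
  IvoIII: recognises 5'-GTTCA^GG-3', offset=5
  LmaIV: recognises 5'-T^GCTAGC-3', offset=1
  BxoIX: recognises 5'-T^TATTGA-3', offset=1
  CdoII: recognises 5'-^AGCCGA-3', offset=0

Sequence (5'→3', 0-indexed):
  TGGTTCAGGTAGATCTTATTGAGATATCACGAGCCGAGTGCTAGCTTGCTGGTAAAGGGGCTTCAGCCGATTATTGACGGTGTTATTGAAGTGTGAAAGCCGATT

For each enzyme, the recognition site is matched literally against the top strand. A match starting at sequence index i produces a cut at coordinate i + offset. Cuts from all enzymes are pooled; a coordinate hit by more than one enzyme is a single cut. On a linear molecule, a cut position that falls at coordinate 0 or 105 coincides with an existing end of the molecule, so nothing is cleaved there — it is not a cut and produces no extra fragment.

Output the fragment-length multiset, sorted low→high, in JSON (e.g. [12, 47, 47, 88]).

Scan for sites:
  XjeV (GAATACG, off=2): no sites
  IvoIII (GTTCAGG, off=5): starts [2] → cuts [7]
  LmaIV (TGCTAGC, off=1): starts [38] → cuts [39]
  BxoIX (TTATTGA, off=1): starts [15, 70, 82] → cuts [16, 71, 83]
  CdoII (AGCCGA, off=0): starts [31, 64, 97] → cuts [31, 64, 97]

All cut coordinates (distinct, sorted): [7, 16, 31, 39, 64, 71, 83, 97]

Fragment lengths:
  [0,7): 7 bp
  [7,16): 9 bp
  [16,31): 15 bp
  [31,39): 8 bp
  [39,64): 25 bp
  [64,71): 7 bp
  [71,83): 12 bp
  [83,97): 14 bp
  [97,105): 8 bp

[7,7,8,8,9,12,14,15,25]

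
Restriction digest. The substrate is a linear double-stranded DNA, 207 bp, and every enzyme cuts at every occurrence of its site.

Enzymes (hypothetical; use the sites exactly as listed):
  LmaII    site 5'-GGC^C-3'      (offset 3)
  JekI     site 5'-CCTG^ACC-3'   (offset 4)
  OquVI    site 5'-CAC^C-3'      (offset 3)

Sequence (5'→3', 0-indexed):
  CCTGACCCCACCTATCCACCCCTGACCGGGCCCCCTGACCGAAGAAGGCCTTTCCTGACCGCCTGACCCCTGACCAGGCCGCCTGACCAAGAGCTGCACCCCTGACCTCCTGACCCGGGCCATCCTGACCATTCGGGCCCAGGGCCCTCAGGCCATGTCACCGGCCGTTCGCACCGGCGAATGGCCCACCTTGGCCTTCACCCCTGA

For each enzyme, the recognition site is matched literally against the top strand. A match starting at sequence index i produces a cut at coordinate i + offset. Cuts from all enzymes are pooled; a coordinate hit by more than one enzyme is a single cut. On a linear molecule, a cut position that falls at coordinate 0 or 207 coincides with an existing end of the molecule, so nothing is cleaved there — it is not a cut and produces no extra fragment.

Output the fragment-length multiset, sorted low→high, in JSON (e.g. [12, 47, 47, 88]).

[4,4,4,5,5,6,6,6,6,6,7,7,7,7,7,7,8,8,8,8,8,8,8,9,11,11,12,14]

Site scan:
  LmaII (GGCC, off=3): starts [28, 46, 76, 117, 135, 142, 150, 162, 182, 192] → cuts [31, 49, 79, 120, 138, 145, 153, 165, 185, 195]
  JekI (CCTGACC, off=4): starts [0, 20, 33, 53, 61, 68, 81, 100, 108, 123] → cuts [4, 24, 37, 57, 65, 72, 85, 104, 112, 127]
  OquVI (CACC, off=3): starts [8, 16, 96, 158, 171, 186, 198] → cuts [11, 19, 99, 161, 174, 189, 201]

All cut coordinates (distinct, sorted): [4, 11, 19, 24, 31, 37, 49, 57, 65, 72, 79, 85, 99, 104, 112, 120, 127, 138, 145, 153, 161, 165, 174, 185, 189, 195, 201]

Fragment lengths:
  [0,4): 4 bp
  [4,11): 7 bp
  [11,19): 8 bp
  [19,24): 5 bp
  [24,31): 7 bp
  [31,37): 6 bp
  [37,49): 12 bp
  [49,57): 8 bp
  [57,65): 8 bp
  [65,72): 7 bp
  [72,79): 7 bp
  [79,85): 6 bp
  [85,99): 14 bp
  [99,104): 5 bp
  [104,112): 8 bp
  [112,120): 8 bp
  [120,127): 7 bp
  [127,138): 11 bp
  [138,145): 7 bp
  [145,153): 8 bp
  [153,161): 8 bp
  [161,165): 4 bp
  [165,174): 9 bp
  [174,185): 11 bp
  [185,189): 4 bp
  [189,195): 6 bp
  [195,201): 6 bp
  [201,207): 6 bp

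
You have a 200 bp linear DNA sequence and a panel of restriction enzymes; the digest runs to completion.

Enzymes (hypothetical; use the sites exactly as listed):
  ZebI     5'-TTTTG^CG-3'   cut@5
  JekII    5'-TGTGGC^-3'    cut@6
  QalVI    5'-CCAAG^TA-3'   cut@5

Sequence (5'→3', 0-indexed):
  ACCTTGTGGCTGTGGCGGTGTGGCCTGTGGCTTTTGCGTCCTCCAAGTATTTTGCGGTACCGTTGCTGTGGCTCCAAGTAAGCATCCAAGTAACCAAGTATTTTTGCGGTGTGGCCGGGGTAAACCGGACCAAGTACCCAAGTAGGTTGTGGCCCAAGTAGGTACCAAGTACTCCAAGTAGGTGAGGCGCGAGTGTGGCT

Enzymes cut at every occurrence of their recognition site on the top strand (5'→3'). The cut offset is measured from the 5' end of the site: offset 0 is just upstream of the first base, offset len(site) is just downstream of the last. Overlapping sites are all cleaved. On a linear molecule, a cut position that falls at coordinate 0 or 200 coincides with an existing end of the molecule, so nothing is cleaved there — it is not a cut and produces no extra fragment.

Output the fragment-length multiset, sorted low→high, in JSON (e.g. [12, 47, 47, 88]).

[1,5,5,6,6,7,7,8,8,8,8,9,9,10,11,11,11,12,18,19,21]

Scan for sites:
  ZebI (TTTTGCG, off=5): starts [31, 49, 101] → cuts [36, 54, 106]
  JekII (TGTGGC, off=6): starts [4, 10, 18, 25, 66, 109, 147, 193] → cuts [10, 16, 24, 31, 72, 115, 153, 199]
  QalVI (CCAAGTA, off=5): starts [42, 73, 85, 93, 129, 137, 153, 164, 173] → cuts [47, 78, 90, 98, 134, 142, 158, 169, 178]

Pooled cuts: [10, 16, 24, 31, 36, 47, 54, 72, 78, 90, 98, 106, 115, 134, 142, 153, 158, 169, 178, 199]

Fragments:
  [0,10): 10 bp
  [10,16): 6 bp
  [16,24): 8 bp
  [24,31): 7 bp
  [31,36): 5 bp
  [36,47): 11 bp
  [47,54): 7 bp
  [54,72): 18 bp
  [72,78): 6 bp
  [78,90): 12 bp
  [90,98): 8 bp
  [98,106): 8 bp
  [106,115): 9 bp
  [115,134): 19 bp
  [134,142): 8 bp
  [142,153): 11 bp
  [153,158): 5 bp
  [158,169): 11 bp
  [169,178): 9 bp
  [178,199): 21 bp
  [199,200): 1 bp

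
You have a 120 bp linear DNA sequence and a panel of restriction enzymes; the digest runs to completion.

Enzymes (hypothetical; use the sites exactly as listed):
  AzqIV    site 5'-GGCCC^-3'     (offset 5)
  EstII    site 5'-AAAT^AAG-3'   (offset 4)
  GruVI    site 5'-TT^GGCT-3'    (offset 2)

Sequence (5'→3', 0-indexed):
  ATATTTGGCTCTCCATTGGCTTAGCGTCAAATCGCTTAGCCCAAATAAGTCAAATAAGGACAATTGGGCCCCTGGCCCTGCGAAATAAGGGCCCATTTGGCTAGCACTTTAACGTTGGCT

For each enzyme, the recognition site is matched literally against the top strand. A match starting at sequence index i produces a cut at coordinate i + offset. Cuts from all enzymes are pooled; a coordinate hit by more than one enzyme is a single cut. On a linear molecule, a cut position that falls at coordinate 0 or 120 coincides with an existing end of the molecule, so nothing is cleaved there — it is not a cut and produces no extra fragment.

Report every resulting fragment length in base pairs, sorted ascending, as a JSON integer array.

[4,4,6,7,8,8,9,11,16,18,29]

Site scan:
  AzqIV (GGCCC, off=5): starts [66, 73, 89] → cuts [71, 78, 94]
  EstII (AAATAAG, off=4): starts [42, 51, 82] → cuts [46, 55, 86]
  GruVI (TTGGCT, off=2): starts [4, 15, 96, 114] → cuts [6, 17, 98, 116]

All cut coordinates (distinct, sorted): [6, 17, 46, 55, 71, 78, 86, 94, 98, 116]

Fragments:
  [0,6): 6 bp
  [6,17): 11 bp
  [17,46): 29 bp
  [46,55): 9 bp
  [55,71): 16 bp
  [71,78): 7 bp
  [78,86): 8 bp
  [86,94): 8 bp
  [94,98): 4 bp
  [98,116): 18 bp
  [116,120): 4 bp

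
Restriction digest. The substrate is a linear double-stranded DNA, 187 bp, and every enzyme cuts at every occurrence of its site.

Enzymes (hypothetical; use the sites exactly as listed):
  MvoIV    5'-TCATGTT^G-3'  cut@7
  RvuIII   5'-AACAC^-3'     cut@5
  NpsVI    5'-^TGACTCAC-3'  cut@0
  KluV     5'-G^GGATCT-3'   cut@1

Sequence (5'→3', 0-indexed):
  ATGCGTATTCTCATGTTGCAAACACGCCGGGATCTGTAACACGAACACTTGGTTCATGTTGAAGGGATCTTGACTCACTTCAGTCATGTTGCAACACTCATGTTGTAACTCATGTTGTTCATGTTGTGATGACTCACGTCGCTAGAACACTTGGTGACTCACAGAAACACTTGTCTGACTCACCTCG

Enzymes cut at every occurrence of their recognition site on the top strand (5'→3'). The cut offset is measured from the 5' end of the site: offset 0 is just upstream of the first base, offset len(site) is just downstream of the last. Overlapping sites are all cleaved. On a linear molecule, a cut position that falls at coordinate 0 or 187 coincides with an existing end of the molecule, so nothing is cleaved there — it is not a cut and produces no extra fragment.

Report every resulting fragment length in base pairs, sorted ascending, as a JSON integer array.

[4,4,4,4,5,6,6,7,7,8,9,12,12,12,13,16,17,20,21]

Scan for sites:
  MvoIV TCATGTTG/7: at [10, 53, 83, 97, 109, 118] ⇒ [17, 60, 90, 104, 116, 125]
  RvuIII AACAC/5: at [20, 37, 43, 92, 145, 165] ⇒ [25, 42, 48, 97, 150, 170]
  NpsVI TGACTCAC/0: at [70, 129, 154, 175] ⇒ [70, 129, 154, 175]
  KluV GGGATCT/1: at [28, 63] ⇒ [29, 64]

Pooled cuts: [17, 25, 29, 42, 48, 60, 64, 70, 90, 97, 104, 116, 125, 129, 150, 154, 170, 175]

Fragment lengths:
  [0,17): 17 bp
  [17,25): 8 bp
  [25,29): 4 bp
  [29,42): 13 bp
  [42,48): 6 bp
  [48,60): 12 bp
  [60,64): 4 bp
  [64,70): 6 bp
  [70,90): 20 bp
  [90,97): 7 bp
  [97,104): 7 bp
  [104,116): 12 bp
  [116,125): 9 bp
  [125,129): 4 bp
  [129,150): 21 bp
  [150,154): 4 bp
  [154,170): 16 bp
  [170,175): 5 bp
  [175,187): 12 bp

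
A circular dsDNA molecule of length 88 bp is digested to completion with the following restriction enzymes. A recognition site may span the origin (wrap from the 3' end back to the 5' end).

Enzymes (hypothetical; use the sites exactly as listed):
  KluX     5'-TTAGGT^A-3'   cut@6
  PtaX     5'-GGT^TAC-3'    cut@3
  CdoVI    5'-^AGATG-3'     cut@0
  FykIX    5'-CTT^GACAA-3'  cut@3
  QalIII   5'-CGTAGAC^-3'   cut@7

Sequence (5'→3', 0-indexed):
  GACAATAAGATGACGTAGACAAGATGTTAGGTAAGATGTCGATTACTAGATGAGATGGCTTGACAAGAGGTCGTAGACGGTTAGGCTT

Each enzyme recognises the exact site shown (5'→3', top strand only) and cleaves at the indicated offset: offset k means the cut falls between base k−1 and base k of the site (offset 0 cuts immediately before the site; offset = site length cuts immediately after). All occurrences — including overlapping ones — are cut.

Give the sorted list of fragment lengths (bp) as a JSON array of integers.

Per-enzyme occurrences:
  KluX TTAGGTA/6: at [26] ⇒ [32]
  PtaX (GGTTAC, off=3): no sites
  CdoVI AGATG/0: at [7, 21, 33, 47, 52] ⇒ [7, 21, 33, 47, 52]
  FykIX CTTGACAA/3: at [58, 85] ⇒ [0, 61]
  QalIII CGTAGAC/7: at [13, 71] ⇒ [20, 78]

Pooled cuts: [0, 7, 20, 21, 32, 33, 47, 52, 61, 78]

Fragments:
  0→7: 7 bp
  7→20: 13 bp
  20→21: 1 bp
  21→32: 11 bp
  32→33: 1 bp
  33→47: 14 bp
  47→52: 5 bp
  52→61: 9 bp
  61→78: 17 bp
  78→0 (wrap): 88-78+0 = 10 bp

[1,1,5,7,9,10,11,13,14,17]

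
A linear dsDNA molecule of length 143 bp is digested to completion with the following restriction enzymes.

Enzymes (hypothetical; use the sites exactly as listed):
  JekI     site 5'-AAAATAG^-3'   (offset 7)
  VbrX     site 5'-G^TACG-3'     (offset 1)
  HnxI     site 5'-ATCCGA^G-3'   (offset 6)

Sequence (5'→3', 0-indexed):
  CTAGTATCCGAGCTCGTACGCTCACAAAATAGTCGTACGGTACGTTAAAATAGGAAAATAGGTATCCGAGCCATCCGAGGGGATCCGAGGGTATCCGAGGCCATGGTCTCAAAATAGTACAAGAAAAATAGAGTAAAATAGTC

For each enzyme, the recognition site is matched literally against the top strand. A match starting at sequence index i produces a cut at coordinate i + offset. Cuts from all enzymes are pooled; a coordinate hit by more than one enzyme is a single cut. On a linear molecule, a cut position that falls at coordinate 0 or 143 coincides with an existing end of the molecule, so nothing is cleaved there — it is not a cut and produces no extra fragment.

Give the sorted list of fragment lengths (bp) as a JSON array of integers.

Site scan:
  JekI (AAAATAG, off=7): starts [25, 46, 54, 110, 124, 134] → cuts [32, 53, 61, 117, 131, 141]
  VbrX (GTACG, off=1): starts [15, 34, 39] → cuts [16, 35, 40]
  HnxI (ATCCGAG, off=6): starts [5, 63, 72, 82, 92] → cuts [11, 69, 78, 88, 98]

All cut coordinates (distinct, sorted): [11, 16, 32, 35, 40, 53, 61, 69, 78, 88, 98, 117, 131, 141]

Fragments:
  [0,11): 11 bp
  [11,16): 5 bp
  [16,32): 16 bp
  [32,35): 3 bp
  [35,40): 5 bp
  [40,53): 13 bp
  [53,61): 8 bp
  [61,69): 8 bp
  [69,78): 9 bp
  [78,88): 10 bp
  [88,98): 10 bp
  [98,117): 19 bp
  [117,131): 14 bp
  [131,141): 10 bp
  [141,143): 2 bp

[2,3,5,5,8,8,9,10,10,10,11,13,14,16,19]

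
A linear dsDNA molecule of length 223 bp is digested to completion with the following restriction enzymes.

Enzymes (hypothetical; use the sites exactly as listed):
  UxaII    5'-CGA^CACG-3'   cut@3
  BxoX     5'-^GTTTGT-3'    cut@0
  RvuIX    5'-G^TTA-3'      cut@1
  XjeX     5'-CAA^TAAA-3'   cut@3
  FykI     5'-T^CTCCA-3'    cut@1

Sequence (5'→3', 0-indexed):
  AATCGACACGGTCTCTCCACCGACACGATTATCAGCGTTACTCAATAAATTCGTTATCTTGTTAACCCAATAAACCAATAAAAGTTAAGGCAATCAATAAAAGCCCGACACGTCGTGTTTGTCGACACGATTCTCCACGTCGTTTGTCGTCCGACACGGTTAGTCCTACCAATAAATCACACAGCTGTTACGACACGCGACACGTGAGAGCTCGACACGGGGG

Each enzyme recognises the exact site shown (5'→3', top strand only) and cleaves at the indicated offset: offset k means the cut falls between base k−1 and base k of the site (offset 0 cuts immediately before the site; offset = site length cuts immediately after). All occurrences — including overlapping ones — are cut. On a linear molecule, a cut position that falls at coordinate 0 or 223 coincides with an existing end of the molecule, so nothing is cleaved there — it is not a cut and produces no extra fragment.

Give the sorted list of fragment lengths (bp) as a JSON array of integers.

[5,6,6,6,7,7,8,8,8,8,8,8,8,9,9,9,9,11,13,13,13,14,15,15]

Site scan:
  UxaII CGACACG/3: at [3, 20, 105, 122, 151, 190, 197, 212] ⇒ [6, 23, 108, 125, 154, 193, 200, 215]
  BxoX GTTTGT/0: at [116, 141] ⇒ [116, 141]
  RvuIX GTTA/1: at [36, 52, 60, 83, 158, 186] ⇒ [37, 53, 61, 84, 159, 187]
  XjeX CAATAAA/3: at [42, 67, 75, 94, 169] ⇒ [45, 70, 78, 97, 172]
  FykI TCTCCA/1: at [13, 131] ⇒ [14, 132]

All cut coordinates (distinct, sorted): [6, 14, 23, 37, 45, 53, 61, 70, 78, 84, 97, 108, 116, 125, 132, 141, 154, 159, 172, 187, 193, 200, 215]

Fragment lengths:
  [0,6): 6 bp
  [6,14): 8 bp
  [14,23): 9 bp
  [23,37): 14 bp
  [37,45): 8 bp
  [45,53): 8 bp
  [53,61): 8 bp
  [61,70): 9 bp
  [70,78): 8 bp
  [78,84): 6 bp
  [84,97): 13 bp
  [97,108): 11 bp
  [108,116): 8 bp
  [116,125): 9 bp
  [125,132): 7 bp
  [132,141): 9 bp
  [141,154): 13 bp
  [154,159): 5 bp
  [159,172): 13 bp
  [172,187): 15 bp
  [187,193): 6 bp
  [193,200): 7 bp
  [200,215): 15 bp
  [215,223): 8 bp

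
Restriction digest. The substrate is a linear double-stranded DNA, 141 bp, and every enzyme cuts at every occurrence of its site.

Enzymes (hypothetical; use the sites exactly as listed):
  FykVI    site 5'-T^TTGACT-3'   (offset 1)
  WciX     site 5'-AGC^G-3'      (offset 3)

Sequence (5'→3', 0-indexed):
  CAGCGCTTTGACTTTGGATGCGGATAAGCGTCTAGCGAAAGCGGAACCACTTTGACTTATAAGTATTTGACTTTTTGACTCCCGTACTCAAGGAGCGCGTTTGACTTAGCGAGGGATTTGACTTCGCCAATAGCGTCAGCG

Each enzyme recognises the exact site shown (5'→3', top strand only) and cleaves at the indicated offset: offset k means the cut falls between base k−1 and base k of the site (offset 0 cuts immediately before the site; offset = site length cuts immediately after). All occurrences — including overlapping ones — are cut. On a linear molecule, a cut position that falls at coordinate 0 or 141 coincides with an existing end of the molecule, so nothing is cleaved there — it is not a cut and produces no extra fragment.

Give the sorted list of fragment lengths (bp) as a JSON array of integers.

Per-enzyme occurrences:
  FykVI (TTTGACT, off=1): starts [6, 50, 65, 73, 99, 116] → cuts [7, 51, 66, 74, 100, 117]
  WciX (AGCG, off=3): starts [1, 26, 33, 39, 93, 107, 131, 137] → cuts [4, 29, 36, 42, 96, 110, 134, 140]

All cut coordinates (distinct, sorted): [4, 7, 29, 36, 42, 51, 66, 74, 96, 100, 110, 117, 134, 140]

Fragments:
  [0,4): 4 bp
  [4,7): 3 bp
  [7,29): 22 bp
  [29,36): 7 bp
  [36,42): 6 bp
  [42,51): 9 bp
  [51,66): 15 bp
  [66,74): 8 bp
  [74,96): 22 bp
  [96,100): 4 bp
  [100,110): 10 bp
  [110,117): 7 bp
  [117,134): 17 bp
  [134,140): 6 bp
  [140,141): 1 bp

[1,3,4,4,6,6,7,7,8,9,10,15,17,22,22]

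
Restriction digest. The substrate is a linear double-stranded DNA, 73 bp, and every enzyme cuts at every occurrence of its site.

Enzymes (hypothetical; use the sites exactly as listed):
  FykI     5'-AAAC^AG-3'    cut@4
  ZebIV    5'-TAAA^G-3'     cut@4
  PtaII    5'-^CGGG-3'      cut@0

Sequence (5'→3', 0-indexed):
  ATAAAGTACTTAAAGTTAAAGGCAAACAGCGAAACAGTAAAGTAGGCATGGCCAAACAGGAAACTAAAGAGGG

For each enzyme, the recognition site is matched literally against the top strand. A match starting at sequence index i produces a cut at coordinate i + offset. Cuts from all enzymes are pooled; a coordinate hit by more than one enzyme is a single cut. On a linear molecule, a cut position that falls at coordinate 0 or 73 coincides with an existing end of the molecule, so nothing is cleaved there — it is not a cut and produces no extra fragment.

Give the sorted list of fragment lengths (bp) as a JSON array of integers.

[5,5,6,6,7,8,9,11,16]

Site scan:
  FykI (AAACAG, off=4): starts [23, 31, 53] → cuts [27, 35, 57]
  ZebIV (TAAAG, off=4): starts [1, 10, 16, 37, 64] → cuts [5, 14, 20, 41, 68]
  PtaII (CGGG, off=0): no sites

Pooled cuts: [5, 14, 20, 27, 35, 41, 57, 68]

Fragment lengths:
  [0,5): 5 bp
  [5,14): 9 bp
  [14,20): 6 bp
  [20,27): 7 bp
  [27,35): 8 bp
  [35,41): 6 bp
  [41,57): 16 bp
  [57,68): 11 bp
  [68,73): 5 bp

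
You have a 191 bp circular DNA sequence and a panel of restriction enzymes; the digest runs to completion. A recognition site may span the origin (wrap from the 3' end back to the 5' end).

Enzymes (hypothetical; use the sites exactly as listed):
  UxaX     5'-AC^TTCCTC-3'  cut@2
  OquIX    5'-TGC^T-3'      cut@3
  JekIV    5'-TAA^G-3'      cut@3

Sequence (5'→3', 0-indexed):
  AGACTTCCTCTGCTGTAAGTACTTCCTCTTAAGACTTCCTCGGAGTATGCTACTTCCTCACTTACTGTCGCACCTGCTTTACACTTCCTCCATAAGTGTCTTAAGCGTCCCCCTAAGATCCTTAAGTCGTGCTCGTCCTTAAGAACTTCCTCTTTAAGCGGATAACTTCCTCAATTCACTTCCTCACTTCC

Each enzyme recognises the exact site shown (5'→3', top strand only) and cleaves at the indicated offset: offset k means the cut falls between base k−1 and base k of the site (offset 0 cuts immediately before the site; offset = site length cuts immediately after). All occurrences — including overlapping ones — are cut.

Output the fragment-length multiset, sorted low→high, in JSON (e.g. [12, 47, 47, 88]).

Site scan:
  UxaX ACTTCCTC/2: at [2, 20, 33, 51, 82, 144, 164, 177] ⇒ [4, 22, 35, 53, 84, 146, 166, 179]
  OquIX TGCT/3: at [10, 47, 74, 129] ⇒ [13, 50, 77, 132]
  JekIV TAAG/3: at [15, 29, 92, 101, 113, 122, 139, 154] ⇒ [18, 32, 95, 104, 116, 125, 142, 157]

Pooled cuts: [4, 13, 18, 22, 32, 35, 50, 53, 77, 84, 95, 104, 116, 125, 132, 142, 146, 157, 166, 179]

Fragment lengths:
  4→13: 9 bp
  13→18: 5 bp
  18→22: 4 bp
  22→32: 10 bp
  32→35: 3 bp
  35→50: 15 bp
  50→53: 3 bp
  53→77: 24 bp
  77→84: 7 bp
  84→95: 11 bp
  95→104: 9 bp
  104→116: 12 bp
  116→125: 9 bp
  125→132: 7 bp
  132→142: 10 bp
  142→146: 4 bp
  146→157: 11 bp
  157→166: 9 bp
  166→179: 13 bp
  179→4 (wrap): 191-179+4 = 16 bp

[3,3,4,4,5,7,7,9,9,9,9,10,10,11,11,12,13,15,16,24]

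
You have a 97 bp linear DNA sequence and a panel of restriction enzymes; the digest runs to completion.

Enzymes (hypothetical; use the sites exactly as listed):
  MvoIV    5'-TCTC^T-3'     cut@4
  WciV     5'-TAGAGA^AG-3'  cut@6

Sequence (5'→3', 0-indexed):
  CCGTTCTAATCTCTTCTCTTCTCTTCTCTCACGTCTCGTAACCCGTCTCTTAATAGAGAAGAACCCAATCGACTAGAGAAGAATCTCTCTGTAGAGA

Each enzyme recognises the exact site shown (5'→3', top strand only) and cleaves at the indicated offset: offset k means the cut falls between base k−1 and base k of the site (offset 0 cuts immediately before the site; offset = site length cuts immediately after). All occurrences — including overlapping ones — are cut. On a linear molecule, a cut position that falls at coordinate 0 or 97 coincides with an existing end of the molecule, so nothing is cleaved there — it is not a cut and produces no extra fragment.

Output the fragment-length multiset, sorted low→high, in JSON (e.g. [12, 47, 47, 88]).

[2,5,5,5,8,8,10,13,20,21]

Scan for sites:
  MvoIV (TCTCT, off=4): starts [9, 14, 19, 24, 45, 83, 85] → cuts [13, 18, 23, 28, 49, 87, 89]
  WciV (TAGAGAAG, off=6): starts [53, 73] → cuts [59, 79]

Pooled cuts: [13, 18, 23, 28, 49, 59, 79, 87, 89]

Fragments:
  [0,13): 13 bp
  [13,18): 5 bp
  [18,23): 5 bp
  [23,28): 5 bp
  [28,49): 21 bp
  [49,59): 10 bp
  [59,79): 20 bp
  [79,87): 8 bp
  [87,89): 2 bp
  [89,97): 8 bp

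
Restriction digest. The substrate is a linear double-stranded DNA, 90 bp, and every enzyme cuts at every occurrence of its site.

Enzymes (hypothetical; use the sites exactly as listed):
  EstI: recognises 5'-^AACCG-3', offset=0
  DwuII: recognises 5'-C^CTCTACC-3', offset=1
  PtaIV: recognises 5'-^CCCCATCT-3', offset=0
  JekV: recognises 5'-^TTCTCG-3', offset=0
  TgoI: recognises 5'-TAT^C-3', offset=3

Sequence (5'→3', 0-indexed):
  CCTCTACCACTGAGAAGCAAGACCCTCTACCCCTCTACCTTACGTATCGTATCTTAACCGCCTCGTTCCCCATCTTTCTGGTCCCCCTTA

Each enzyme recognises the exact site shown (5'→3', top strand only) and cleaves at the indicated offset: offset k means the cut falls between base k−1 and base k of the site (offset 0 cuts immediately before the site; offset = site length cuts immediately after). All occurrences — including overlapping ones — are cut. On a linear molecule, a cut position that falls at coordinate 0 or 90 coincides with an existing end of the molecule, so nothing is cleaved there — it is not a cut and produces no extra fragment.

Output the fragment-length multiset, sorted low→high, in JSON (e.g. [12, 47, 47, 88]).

Scan for sites:
  EstI (AACCG, off=0): starts [55] → cuts [55]
  DwuII (CCTCTACC, off=1): starts [0, 23, 31] → cuts [1, 24, 32]
  PtaIV (CCCCATCT, off=0): starts [67] → cuts [67]
  JekV (TTCTCG, off=0): no sites
  TgoI (TATC, off=3): starts [44, 49] → cuts [47, 52]

All cut coordinates (distinct, sorted): [1, 24, 32, 47, 52, 55, 67]

Fragment lengths:
  [0,1): 1 bp
  [1,24): 23 bp
  [24,32): 8 bp
  [32,47): 15 bp
  [47,52): 5 bp
  [52,55): 3 bp
  [55,67): 12 bp
  [67,90): 23 bp

[1,3,5,8,12,15,23,23]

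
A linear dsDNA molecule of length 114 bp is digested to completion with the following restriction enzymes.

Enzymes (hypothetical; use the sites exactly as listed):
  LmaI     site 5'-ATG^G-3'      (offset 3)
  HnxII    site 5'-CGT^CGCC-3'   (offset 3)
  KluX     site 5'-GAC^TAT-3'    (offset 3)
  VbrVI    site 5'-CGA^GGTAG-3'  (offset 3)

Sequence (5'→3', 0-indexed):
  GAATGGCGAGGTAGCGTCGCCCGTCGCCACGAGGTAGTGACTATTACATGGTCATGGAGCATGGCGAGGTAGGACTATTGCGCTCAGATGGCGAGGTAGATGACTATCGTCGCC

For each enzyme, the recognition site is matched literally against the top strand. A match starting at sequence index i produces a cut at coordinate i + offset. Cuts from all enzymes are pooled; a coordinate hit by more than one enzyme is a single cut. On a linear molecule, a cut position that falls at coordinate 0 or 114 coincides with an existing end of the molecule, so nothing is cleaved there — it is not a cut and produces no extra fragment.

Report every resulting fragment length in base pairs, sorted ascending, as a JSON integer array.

[4,4,4,4,5,6,6,7,7,8,8,8,9,9,10,15]

Site scan:
  LmaI ATGG/3: at [2, 47, 53, 60, 87] ⇒ [5, 50, 56, 63, 90]
  HnxII CGTCGCC/3: at [14, 21, 107] ⇒ [17, 24, 110]
  KluX GACTAT/3: at [38, 72, 101] ⇒ [41, 75, 104]
  VbrVI CGAGGTAG/3: at [6, 29, 64, 91] ⇒ [9, 32, 67, 94]

Pooled cuts: [5, 9, 17, 24, 32, 41, 50, 56, 63, 67, 75, 90, 94, 104, 110]

Fragments:
  [0,5): 5 bp
  [5,9): 4 bp
  [9,17): 8 bp
  [17,24): 7 bp
  [24,32): 8 bp
  [32,41): 9 bp
  [41,50): 9 bp
  [50,56): 6 bp
  [56,63): 7 bp
  [63,67): 4 bp
  [67,75): 8 bp
  [75,90): 15 bp
  [90,94): 4 bp
  [94,104): 10 bp
  [104,110): 6 bp
  [110,114): 4 bp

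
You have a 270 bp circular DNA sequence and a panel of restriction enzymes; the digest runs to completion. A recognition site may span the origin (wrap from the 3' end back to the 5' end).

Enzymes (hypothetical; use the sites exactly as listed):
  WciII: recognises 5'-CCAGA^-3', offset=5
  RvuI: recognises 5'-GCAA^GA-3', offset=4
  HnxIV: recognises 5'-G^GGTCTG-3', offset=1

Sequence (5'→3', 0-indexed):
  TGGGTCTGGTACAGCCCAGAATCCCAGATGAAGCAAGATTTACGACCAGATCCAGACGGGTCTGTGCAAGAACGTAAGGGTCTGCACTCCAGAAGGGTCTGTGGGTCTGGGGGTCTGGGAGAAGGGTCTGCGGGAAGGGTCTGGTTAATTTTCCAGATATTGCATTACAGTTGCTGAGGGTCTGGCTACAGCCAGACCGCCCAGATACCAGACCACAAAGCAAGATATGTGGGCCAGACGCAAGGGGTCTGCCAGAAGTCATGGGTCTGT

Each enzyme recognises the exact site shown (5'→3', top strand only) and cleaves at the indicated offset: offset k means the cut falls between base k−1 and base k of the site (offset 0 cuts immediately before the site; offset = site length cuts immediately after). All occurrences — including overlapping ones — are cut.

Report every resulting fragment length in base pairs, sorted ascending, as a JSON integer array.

[2,2,6,7,7,7,8,8,8,8,9,9,9,11,11,11,13,13,14,15,15,18,18,20,21]

Site scan:
  WciII CCAGA/5: at [15, 23, 45, 51, 88, 152, 191, 200, 207, 233, 251] ⇒ [20, 28, 50, 56, 93, 157, 196, 205, 212, 238, 256]
  RvuI GCAAGA/4: at [32, 65, 219] ⇒ [36, 69, 223]
  HnxIV GGGTCTG/1: at [1, 57, 77, 94, 102, 110, 123, 136, 177, 244, 262] ⇒ [2, 58, 78, 95, 103, 111, 124, 137, 178, 245, 263]

Pooled cuts: [2, 20, 28, 36, 50, 56, 58, 69, 78, 93, 95, 103, 111, 124, 137, 157, 178, 196, 205, 212, 223, 238, 245, 256, 263]

Fragments:
  2→20: 18 bp
  20→28: 8 bp
  28→36: 8 bp
  36→50: 14 bp
  50→56: 6 bp
  56→58: 2 bp
  58→69: 11 bp
  69→78: 9 bp
  78→93: 15 bp
  93→95: 2 bp
  95→103: 8 bp
  103→111: 8 bp
  111→124: 13 bp
  124→137: 13 bp
  137→157: 20 bp
  157→178: 21 bp
  178→196: 18 bp
  196→205: 9 bp
  205→212: 7 bp
  212→223: 11 bp
  223→238: 15 bp
  238→245: 7 bp
  245→256: 11 bp
  256→263: 7 bp
  263→2 (wrap): 270-263+2 = 9 bp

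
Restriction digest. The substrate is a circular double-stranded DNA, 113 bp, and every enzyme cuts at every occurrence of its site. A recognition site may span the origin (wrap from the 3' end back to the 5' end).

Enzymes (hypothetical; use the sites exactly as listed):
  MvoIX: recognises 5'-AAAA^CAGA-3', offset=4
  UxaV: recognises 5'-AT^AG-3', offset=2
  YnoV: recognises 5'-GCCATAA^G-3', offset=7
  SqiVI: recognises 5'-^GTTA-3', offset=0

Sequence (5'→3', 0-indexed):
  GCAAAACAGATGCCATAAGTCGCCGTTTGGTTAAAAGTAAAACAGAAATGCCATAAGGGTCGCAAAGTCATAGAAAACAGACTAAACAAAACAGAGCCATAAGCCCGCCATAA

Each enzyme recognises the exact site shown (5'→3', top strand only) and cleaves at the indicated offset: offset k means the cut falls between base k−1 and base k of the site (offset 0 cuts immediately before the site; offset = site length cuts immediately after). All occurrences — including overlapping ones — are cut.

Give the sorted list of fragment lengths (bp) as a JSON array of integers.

[6,6,11,11,11,12,13,14,14,15]

Site scan:
  MvoIX (AAAACAGA, off=4): starts [2, 38, 73, 87] → cuts [6, 42, 77, 91]
  UxaV (ATAG, off=2): starts [69] → cuts [71]
  YnoV (GCCATAAG, off=7): starts [11, 49, 95, 106] → cuts [0, 18, 56, 102]
  SqiVI (GTTA, off=0): starts [29] → cuts [29]

All cut coordinates (distinct, sorted): [0, 6, 18, 29, 42, 56, 71, 77, 91, 102]

Fragments:
  0→6: 6 bp
  6→18: 12 bp
  18→29: 11 bp
  29→42: 13 bp
  42→56: 14 bp
  56→71: 15 bp
  71→77: 6 bp
  77→91: 14 bp
  91→102: 11 bp
  102→0 (wrap): 113-102+0 = 11 bp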